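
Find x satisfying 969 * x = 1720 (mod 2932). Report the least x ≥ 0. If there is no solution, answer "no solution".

380

First find gcd(969, 2932):
2932 = 3·969 + 25
969 = 38·25 + 19
25 = 1·19 + 6
19 = 3·6 + 1
6 = 6·1 + 0
gcd = 1, so a unique solution mod 2932 exists.
Back-substitute for the Bézout coefficients:
1 = 19 − 3·6
1 = −3·25 + 4·19
1 = 4·969 − 155·25
1 = −155·2932 + 469·969
So 969·(469) ≡ 1 (mod 2932), giving 969⁻¹ ≡ 469.
x ≡ 969⁻¹·1720 ≡ 469·1720 ≡ 380 (mod 2932).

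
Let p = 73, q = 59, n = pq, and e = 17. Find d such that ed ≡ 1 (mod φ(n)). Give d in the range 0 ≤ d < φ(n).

φ(n) = (p−1)(q−1) = 72·58 = 4176.
Need d with 17·d ≡ 1 (mod 4176). Apply the extended Euclidean algorithm:
4176 = 245*17 + 11
17 = 1*11 + 6
11 = 1*6 + 5
6 = 1*5 + 1
5 = 5*1 + 0
Back-substitute:
1 = 6 − 5
1 = −11 + 2·6
1 = 2·17 − 3·11
1 = −3·4176 + 737·17
So 17·737 ≡ 1 (mod 4176), hence d = 737.

737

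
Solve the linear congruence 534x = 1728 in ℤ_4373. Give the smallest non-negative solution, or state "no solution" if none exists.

3197

First find gcd(534, 4373):
4373 = 8×534 + 101
534 = 5×101 + 29
101 = 3×29 + 14
29 = 2×14 + 1
14 = 14×1 + 0
gcd = 1, so a unique solution mod 4373 exists.
Back-substitute for the Bézout coefficients:
1 = 29 − 2·14
1 = −2·101 + 7·29
1 = 7·534 − 37·101
1 = −37·4373 + 303·534
So 534·(303) ≡ 1 (mod 4373), giving 534⁻¹ ≡ 303.
x ≡ 534⁻¹·1728 ≡ 303·1728 ≡ 3197 (mod 4373).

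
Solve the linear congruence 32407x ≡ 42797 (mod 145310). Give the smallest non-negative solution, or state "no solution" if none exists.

102351

First find gcd(32407, 145310):
145310 = 4×32407 + 15682
32407 = 2×15682 + 1043
15682 = 15×1043 + 37
1043 = 28×37 + 7
37 = 5×7 + 2
7 = 3×2 + 1
2 = 2×1 + 0
gcd = 1, so a unique solution mod 145310 exists.
Back-substitute for the Bézout coefficients:
1 = 7 − 3·2
1 = −3·37 + 16·7
1 = 16·1043 − 451·37
1 = −451·15682 + 6781·1043
1 = 6781·32407 − 14013·15682
1 = −14013·145310 + 62833·32407
So 32407·(62833) ≡ 1 (mod 145310), giving 32407⁻¹ ≡ 62833.
x ≡ 32407⁻¹·42797 ≡ 62833·42797 ≡ 102351 (mod 145310).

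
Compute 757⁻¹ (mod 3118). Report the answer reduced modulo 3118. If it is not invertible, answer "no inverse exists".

2529

gcd(3118, 757) by repeated division:
3118 = 4·757 + 90
757 = 8·90 + 37
90 = 2·37 + 16
37 = 2·16 + 5
16 = 3·5 + 1
5 = 5·1 + 0
The gcd is 1. Working backward:
1 = 16 − 3·5
1 = −3·37 + 7·16
1 = 7·90 − 17·37
1 = −17·757 + 143·90
1 = 143·3118 − 589·757
So 757·(-589) ≡ 1 (mod 3118), and -589 ≡ 2529 (mod 3118).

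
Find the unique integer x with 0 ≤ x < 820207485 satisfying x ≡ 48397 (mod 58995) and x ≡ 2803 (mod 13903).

683446477

Write x = 48397 + 58995·k. Then 58995·k ≡ 2803 − 48397 ≡ 10018 (mod 13903).
Need 58995⁻¹ mod 13903. Extended Euclid on (13903, 3383):
13903 = 4*3383 + 371
3383 = 9*371 + 44
371 = 8*44 + 19
44 = 2*19 + 6
19 = 3*6 + 1
6 = 6*1 + 0
Back-substitute:
1 = 19 − 3·6
1 = −3·44 + 7·19
1 = 7·371 − 59·44
1 = −59·3383 + 538·371
1 = 538·13903 − 2211·3383
58995⁻¹ ≡ 11692 (mod 13903), so k ≡ 11692·10018 ≡ 11584 (mod 13903).
x = 48397 + 58995·11584 = 683446477.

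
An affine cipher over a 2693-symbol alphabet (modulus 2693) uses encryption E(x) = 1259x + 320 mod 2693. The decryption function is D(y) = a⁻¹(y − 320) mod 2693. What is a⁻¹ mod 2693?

2139

Extended Euclidean algorithm:
2693 = 2·1259 + 175
1259 = 7·175 + 34
175 = 5·34 + 5
34 = 6·5 + 4
5 = 1·4 + 1
4 = 4·1 + 0
Since gcd(1259, 2693) = 1, back-substitute to write 1 as a combination:
1 = 5 − 4
1 = −34 + 7·5
1 = 7·175 − 36·34
1 = −36·1259 + 259·175
1 = 259·2693 − 554·1259
Hence 1259⁻¹ ≡ -554 ≡ 2139 (mod 2693).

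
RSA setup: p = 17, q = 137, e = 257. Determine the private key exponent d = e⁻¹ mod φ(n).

φ(n) = (p−1)(q−1) = 16·136 = 2176.
Need d with 257·d ≡ 1 (mod 2176). Apply the extended Euclidean algorithm:
2176 = 8×257 + 120
257 = 2×120 + 17
120 = 7×17 + 1
17 = 17×1 + 0
Back-substitute:
1 = 120 − 7·17
1 = −7·257 + 15·120
1 = 15·2176 − 127·257
So 257·(-127) ≡ 1 (mod 2176), hence d ≡ -127 ≡ 2049 (mod 2176).

2049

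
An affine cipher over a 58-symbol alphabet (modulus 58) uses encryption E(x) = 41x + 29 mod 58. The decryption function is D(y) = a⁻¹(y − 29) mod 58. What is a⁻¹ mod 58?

Apply the Euclidean algorithm to 58 and 41:
58 = 1×41 + 17
41 = 2×17 + 7
17 = 2×7 + 3
7 = 2×3 + 1
3 = 3×1 + 0
gcd = 1, so the inverse exists. Back-substitute:
1 = 7 − 2·3
1 = −2·17 + 5·7
1 = 5·41 − 12·17
1 = −12·58 + 17·41
So 41·17 ≡ 1 (mod 58).

17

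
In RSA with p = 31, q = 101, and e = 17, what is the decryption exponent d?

353

φ(n) = (p−1)(q−1) = 30·100 = 3000.
Need d with 17·d ≡ 1 (mod 3000). Apply the extended Euclidean algorithm:
3000 = 176·17 + 8
17 = 2·8 + 1
8 = 8·1 + 0
Back-substitute:
1 = 17 − 2·8
1 = −2·3000 + 353·17
So 17·353 ≡ 1 (mod 3000), hence d = 353.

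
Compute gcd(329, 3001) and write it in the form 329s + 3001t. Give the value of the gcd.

Repeated division:
3001 = 9*329 + 40
329 = 8*40 + 9
40 = 4*9 + 4
9 = 2*4 + 1
4 = 4*1 + 0
gcd(329, 3001) = 1.
Express as a combination:
1 = 9 − 2·4
1 = −2·40 + 9·9
1 = 9·329 − 74·40
1 = −74·3001 + 675·329
So 1 = (-74)·3001 + (675)·329.

1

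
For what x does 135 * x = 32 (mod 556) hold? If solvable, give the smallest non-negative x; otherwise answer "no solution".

First find gcd(135, 556):
556 = 4·135 + 16
135 = 8·16 + 7
16 = 2·7 + 2
7 = 3·2 + 1
2 = 2·1 + 0
gcd = 1, so a unique solution mod 556 exists.
Back-substitute for the Bézout coefficients:
1 = 7 − 3·2
1 = −3·16 + 7·7
1 = 7·135 − 59·16
1 = −59·556 + 243·135
So 135·(243) ≡ 1 (mod 556), giving 135⁻¹ ≡ 243.
x ≡ 135⁻¹·32 ≡ 243·32 ≡ 548 (mod 556).

548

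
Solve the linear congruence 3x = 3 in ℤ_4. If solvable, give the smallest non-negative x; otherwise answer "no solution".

1

First find gcd(3, 4):
4 = 1×3 + 1
3 = 3×1 + 0
gcd = 1, so a unique solution mod 4 exists.
Back-substitute for the Bézout coefficients:
1 = 4 − 3
So 3·(-1) ≡ 1 (mod 4), giving 3⁻¹ ≡ 3.
x ≡ 3⁻¹·3 ≡ 3·3 ≡ 1 (mod 4).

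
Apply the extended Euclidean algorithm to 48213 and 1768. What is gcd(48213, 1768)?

Apply Euclid's algorithm to 48213 and 1768:
48213 = 27·1768 + 477
1768 = 3·477 + 337
477 = 1·337 + 140
337 = 2·140 + 57
140 = 2·57 + 26
57 = 2·26 + 5
26 = 5·5 + 1
5 = 5·1 + 0
gcd(48213, 1768) = 1.
Express as a combination:
1 = 26 − 5·5
1 = −5·57 + 11·26
1 = 11·140 − 27·57
1 = −27·337 + 65·140
1 = 65·477 − 92·337
1 = −92·1768 + 341·477
1 = 341·48213 − 9299·1768
So 1 = (341)·48213 + (-9299)·1768.

1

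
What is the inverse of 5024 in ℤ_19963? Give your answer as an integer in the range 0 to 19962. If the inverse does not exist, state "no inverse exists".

15310

gcd(19963, 5024) by repeated division:
19963 = 3·5024 + 4891
5024 = 1·4891 + 133
4891 = 36·133 + 103
133 = 1·103 + 30
103 = 3·30 + 13
30 = 2·13 + 4
13 = 3·4 + 1
4 = 4·1 + 0
The gcd is 1. Working backward:
1 = 13 − 3·4
1 = −3·30 + 7·13
1 = 7·103 − 24·30
1 = −24·133 + 31·103
1 = 31·4891 − 1140·133
1 = −1140·5024 + 1171·4891
1 = 1171·19963 − 4653·5024
So 5024·(-4653) ≡ 1 (mod 19963), and -4653 ≡ 15310 (mod 19963).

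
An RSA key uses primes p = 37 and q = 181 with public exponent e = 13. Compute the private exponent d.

φ(n) = (p−1)(q−1) = 36·180 = 6480.
Need d with 13·d ≡ 1 (mod 6480). Apply the extended Euclidean algorithm:
6480 = 498×13 + 6
13 = 2×6 + 1
6 = 6×1 + 0
Back-substitute:
1 = 13 − 2·6
1 = −2·6480 + 997·13
So 13·997 ≡ 1 (mod 6480), hence d = 997.

997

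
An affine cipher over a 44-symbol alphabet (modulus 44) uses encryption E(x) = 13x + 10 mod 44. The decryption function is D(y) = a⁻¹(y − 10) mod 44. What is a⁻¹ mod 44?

17

gcd(44, 13) by repeated division:
44 = 3·13 + 5
13 = 2·5 + 3
5 = 1·3 + 2
3 = 1·2 + 1
2 = 2·1 + 0
Since gcd(13, 44) = 1, back-substitute to write 1 as a combination:
1 = 3 − 2
1 = −5 + 2·3
1 = 2·13 − 5·5
1 = −5·44 + 17·13
So 13·17 ≡ 1 (mod 44).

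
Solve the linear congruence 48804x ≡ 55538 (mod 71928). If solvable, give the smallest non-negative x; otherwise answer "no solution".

no solution

gcd(48804, 71928):
71928 = 1×48804 + 23124
48804 = 2×23124 + 2556
23124 = 9×2556 + 120
2556 = 21×120 + 36
120 = 3×36 + 12
36 = 3×12 + 0
gcd = 12, but 12 ∤ 55538, so the congruence has no solution.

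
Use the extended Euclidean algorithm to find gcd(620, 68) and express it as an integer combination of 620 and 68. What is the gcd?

4

Apply Euclid's algorithm to 620 and 68:
620 = 9×68 + 8
68 = 8×8 + 4
8 = 2×4 + 0
gcd(620, 68) = 4.
Back-substituting:
4 = 68 − 8·8
4 = −8·620 + 73·68
So 4 = (-8)·620 + (73)·68.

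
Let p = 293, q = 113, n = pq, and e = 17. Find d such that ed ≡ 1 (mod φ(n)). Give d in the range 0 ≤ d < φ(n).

25009

φ(n) = (p−1)(q−1) = 292·112 = 32704.
Need d with 17·d ≡ 1 (mod 32704). Apply the extended Euclidean algorithm:
32704 = 1923×17 + 13
17 = 1×13 + 4
13 = 3×4 + 1
4 = 4×1 + 0
Back-substitute:
1 = 13 − 3·4
1 = −3·17 + 4·13
1 = 4·32704 − 7695·17
So 17·(-7695) ≡ 1 (mod 32704), hence d ≡ -7695 ≡ 25009 (mod 32704).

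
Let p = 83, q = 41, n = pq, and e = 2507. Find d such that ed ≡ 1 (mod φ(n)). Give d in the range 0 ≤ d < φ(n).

3123

φ(n) = (p−1)(q−1) = 82·40 = 3280.
Need d with 2507·d ≡ 1 (mod 3280). Apply the extended Euclidean algorithm:
3280 = 1×2507 + 773
2507 = 3×773 + 188
773 = 4×188 + 21
188 = 8×21 + 20
21 = 1×20 + 1
20 = 20×1 + 0
Back-substitute:
1 = 21 − 20
1 = −188 + 9·21
1 = 9·773 − 37·188
1 = −37·2507 + 120·773
1 = 120·3280 − 157·2507
So 2507·(-157) ≡ 1 (mod 3280), hence d ≡ -157 ≡ 3123 (mod 3280).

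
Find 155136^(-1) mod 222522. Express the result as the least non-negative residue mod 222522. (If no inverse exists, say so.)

Compute gcd(155136, 222522):
222522 = 1*155136 + 67386
155136 = 2*67386 + 20364
67386 = 3*20364 + 6294
20364 = 3*6294 + 1482
6294 = 4*1482 + 366
1482 = 4*366 + 18
366 = 20*18 + 6
18 = 3*6 + 0
Since gcd = 6 > 1, 155136 is not a unit mod 222522.

no inverse exists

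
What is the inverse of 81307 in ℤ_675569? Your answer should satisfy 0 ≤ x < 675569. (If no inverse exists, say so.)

Run Euclid on (675569, 81307):
675569 = 8×81307 + 25113
81307 = 3×25113 + 5968
25113 = 4×5968 + 1241
5968 = 4×1241 + 1004
1241 = 1×1004 + 237
1004 = 4×237 + 56
237 = 4×56 + 13
56 = 4×13 + 4
13 = 3×4 + 1
4 = 4×1 + 0
Since gcd(81307, 675569) = 1, back-substitute to write 1 as a combination:
1 = 13 − 3·4
1 = −3·56 + 13·13
1 = 13·237 − 55·56
1 = −55·1004 + 233·237
1 = 233·1241 − 288·1004
1 = −288·5968 + 1385·1241
1 = 1385·25113 − 5828·5968
1 = −5828·81307 + 18869·25113
1 = 18869·675569 − 156780·81307
Hence 81307⁻¹ ≡ -156780 ≡ 518789 (mod 675569).

518789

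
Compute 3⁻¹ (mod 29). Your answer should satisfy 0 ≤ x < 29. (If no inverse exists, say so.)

10

Apply the Euclidean algorithm to 29 and 3:
29 = 9×3 + 2
3 = 1×2 + 1
2 = 2×1 + 0
gcd = 1, so the inverse exists. Back-substitute:
1 = 3 − 2
1 = −29 + 10·3
So 3·10 ≡ 1 (mod 29).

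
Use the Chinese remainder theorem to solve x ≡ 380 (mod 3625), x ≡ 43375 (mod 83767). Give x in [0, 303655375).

11770755

Write x = 380 + 3625·k. Then 3625·k ≡ 43375 − 380 ≡ 42995 (mod 83767).
Need 3625⁻¹ mod 83767. Extended Euclid on (83767, 3625):
83767 = 23·3625 + 392
3625 = 9·392 + 97
392 = 4·97 + 4
97 = 24·4 + 1
4 = 4·1 + 0
Back-substitute:
1 = 97 − 24·4
1 = −24·392 + 97·97
1 = 97·3625 − 897·392
1 = −897·83767 + 20728·3625
3625⁻¹ ≡ 20728 (mod 83767), so k ≡ 20728·42995 ≡ 3247 (mod 83767).
x = 380 + 3625·3247 = 11770755.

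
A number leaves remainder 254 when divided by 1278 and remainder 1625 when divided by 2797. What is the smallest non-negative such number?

Write x = 254 + 1278·k. Then 1278·k ≡ 1625 − 254 ≡ 1371 (mod 2797).
Need 1278⁻¹ mod 2797. Extended Euclid on (2797, 1278):
2797 = 2*1278 + 241
1278 = 5*241 + 73
241 = 3*73 + 22
73 = 3*22 + 7
22 = 3*7 + 1
7 = 7*1 + 0
Back-substitute:
1 = 22 − 3·7
1 = −3·73 + 10·22
1 = 10·241 − 33·73
1 = −33·1278 + 175·241
1 = 175·2797 − 383·1278
1278⁻¹ ≡ 2414 (mod 2797), so k ≡ 2414·1371 ≡ 743 (mod 2797).
x = 254 + 1278·743 = 949808.

949808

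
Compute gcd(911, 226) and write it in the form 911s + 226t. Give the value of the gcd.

1

Euclidean algorithm:
911 = 4·226 + 7
226 = 32·7 + 2
7 = 3·2 + 1
2 = 2·1 + 0
gcd(911, 226) = 1.
Working backward:
1 = 7 − 3·2
1 = −3·226 + 97·7
1 = 97·911 − 391·226
So 1 = (97)·911 + (-391)·226.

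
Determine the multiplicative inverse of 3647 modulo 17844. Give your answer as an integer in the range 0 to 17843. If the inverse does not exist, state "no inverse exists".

Apply the Euclidean algorithm to 17844 and 3647:
17844 = 4*3647 + 3256
3647 = 1*3256 + 391
3256 = 8*391 + 128
391 = 3*128 + 7
128 = 18*7 + 2
7 = 3*2 + 1
2 = 2*1 + 0
The gcd is 1. Working backward:
1 = 7 − 3·2
1 = −3·128 + 55·7
1 = 55·391 − 168·128
1 = −168·3256 + 1399·391
1 = 1399·3647 − 1567·3256
1 = −1567·17844 + 7667·3647
So 3647·7667 ≡ 1 (mod 17844).

7667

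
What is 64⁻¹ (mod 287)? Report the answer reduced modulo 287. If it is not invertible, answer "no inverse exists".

148

gcd(287, 64) by repeated division:
287 = 4·64 + 31
64 = 2·31 + 2
31 = 15·2 + 1
2 = 2·1 + 0
gcd = 1, so the inverse exists. Back-substitute:
1 = 31 − 15·2
1 = −15·64 + 31·31
1 = 31·287 − 139·64
So 64·(-139) ≡ 1 (mod 287), and -139 ≡ 148 (mod 287).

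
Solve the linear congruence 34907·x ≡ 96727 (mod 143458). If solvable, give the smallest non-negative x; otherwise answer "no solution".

First find gcd(34907, 143458):
143458 = 4×34907 + 3830
34907 = 9×3830 + 437
3830 = 8×437 + 334
437 = 1×334 + 103
334 = 3×103 + 25
103 = 4×25 + 3
25 = 8×3 + 1
3 = 3×1 + 0
gcd = 1, so a unique solution mod 143458 exists.
Back-substitute for the Bézout coefficients:
1 = 25 − 8·3
1 = −8·103 + 33·25
1 = 33·334 − 107·103
1 = −107·437 + 140·334
1 = 140·3830 − 1227·437
1 = −1227·34907 + 11183·3830
1 = 11183·143458 − 45959·34907
So 34907·(-45959) ≡ 1 (mod 143458), giving 34907⁻¹ ≡ 97499.
x ≡ 34907⁻¹·96727 ≡ 97499·96727 ≡ 311 (mod 143458).

311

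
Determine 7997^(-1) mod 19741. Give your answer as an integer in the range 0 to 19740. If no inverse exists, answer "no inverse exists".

17033

Run Euclid on (19741, 7997):
19741 = 2×7997 + 3747
7997 = 2×3747 + 503
3747 = 7×503 + 226
503 = 2×226 + 51
226 = 4×51 + 22
51 = 2×22 + 7
22 = 3×7 + 1
7 = 7×1 + 0
The gcd is 1. Working backward:
1 = 22 − 3·7
1 = −3·51 + 7·22
1 = 7·226 − 31·51
1 = −31·503 + 69·226
1 = 69·3747 − 514·503
1 = −514·7997 + 1097·3747
1 = 1097·19741 − 2708·7997
Hence 7997⁻¹ ≡ -2708 ≡ 17033 (mod 19741).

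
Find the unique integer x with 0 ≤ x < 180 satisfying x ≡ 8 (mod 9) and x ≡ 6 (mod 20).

26

Write x = 8 + 9·k. Then 9·k ≡ 6 − 8 ≡ 18 (mod 20).
Need 9⁻¹ mod 20. Extended Euclid on (20, 9):
20 = 2×9 + 2
9 = 4×2 + 1
2 = 2×1 + 0
Back-substitute:
1 = 9 − 4·2
1 = −4·20 + 9·9
9⁻¹ ≡ 9 (mod 20), so k ≡ 9·18 ≡ 2 (mod 20).
x = 8 + 9·2 = 26.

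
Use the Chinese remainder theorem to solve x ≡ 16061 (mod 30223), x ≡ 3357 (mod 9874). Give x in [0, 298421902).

195014857

Write x = 16061 + 30223·k. Then 30223·k ≡ 3357 − 16061 ≡ 7044 (mod 9874).
Need 30223⁻¹ mod 9874. Extended Euclid on (9874, 601):
9874 = 16·601 + 258
601 = 2·258 + 85
258 = 3·85 + 3
85 = 28·3 + 1
3 = 3·1 + 0
Back-substitute:
1 = 85 − 28·3
1 = −28·258 + 85·85
1 = 85·601 − 198·258
1 = −198·9874 + 3253·601
30223⁻¹ ≡ 3253 (mod 9874), so k ≡ 3253·7044 ≡ 6452 (mod 9874).
x = 16061 + 30223·6452 = 195014857.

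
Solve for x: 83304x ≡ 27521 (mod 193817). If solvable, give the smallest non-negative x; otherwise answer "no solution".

First find gcd(83304, 193817):
193817 = 2×83304 + 27209
83304 = 3×27209 + 1677
27209 = 16×1677 + 377
1677 = 4×377 + 169
377 = 2×169 + 39
169 = 4×39 + 13
39 = 3×13 + 0
gcd = 13 and 13 | 27521, so solutions exist. Divide through by 13: 6408x ≡ 2117 (mod 14909).
Now find 6408⁻¹ mod 14909:
14909 = 2·6408 + 2093
6408 = 3·2093 + 129
2093 = 16·129 + 29
129 = 4·29 + 13
29 = 2·13 + 3
13 = 4·3 + 1
3 = 3·1 + 0
Back-substitute:
1 = 13 − 4·3
1 = −4·29 + 9·13
1 = 9·129 − 40·29
1 = −40·2093 + 649·129
1 = 649·6408 − 1987·2093
1 = −1987·14909 + 4623·6408
So 6408⁻¹ ≡ 4623 (mod 14909).
Then x ≡ 4623·2117 ≡ 6587 (mod 14909); the smallest non-negative solution is x = 6587.

6587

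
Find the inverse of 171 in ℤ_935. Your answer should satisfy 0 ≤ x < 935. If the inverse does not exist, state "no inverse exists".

596

gcd(935, 171) by repeated division:
935 = 5·171 + 80
171 = 2·80 + 11
80 = 7·11 + 3
11 = 3·3 + 2
3 = 1·2 + 1
2 = 2·1 + 0
Since gcd(171, 935) = 1, back-substitute to write 1 as a combination:
1 = 3 − 2
1 = −11 + 4·3
1 = 4·80 − 29·11
1 = −29·171 + 62·80
1 = 62·935 − 339·171
Hence 171⁻¹ ≡ -339 ≡ 596 (mod 935).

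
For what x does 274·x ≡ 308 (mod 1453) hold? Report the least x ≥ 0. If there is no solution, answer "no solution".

First find gcd(274, 1453):
1453 = 5·274 + 83
274 = 3·83 + 25
83 = 3·25 + 8
25 = 3·8 + 1
8 = 8·1 + 0
gcd = 1, so a unique solution mod 1453 exists.
Back-substitute for the Bézout coefficients:
1 = 25 − 3·8
1 = −3·83 + 10·25
1 = 10·274 − 33·83
1 = −33·1453 + 175·274
So 274·(175) ≡ 1 (mod 1453), giving 274⁻¹ ≡ 175.
x ≡ 274⁻¹·308 ≡ 175·308 ≡ 139 (mod 1453).

139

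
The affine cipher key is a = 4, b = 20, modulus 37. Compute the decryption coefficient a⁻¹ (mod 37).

28

Apply the Euclidean algorithm to 37 and 4:
37 = 9×4 + 1
4 = 4×1 + 0
Since gcd(4, 37) = 1, back-substitute to write 1 as a combination:
1 = 37 − 9·4
Thus 4·(-9) ≡ 1 (mod 37); reducing, -9 mod 37 = 28.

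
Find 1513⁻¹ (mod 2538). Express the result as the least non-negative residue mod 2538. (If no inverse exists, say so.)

1243

Extended Euclidean algorithm:
2538 = 1×1513 + 1025
1513 = 1×1025 + 488
1025 = 2×488 + 49
488 = 9×49 + 47
49 = 1×47 + 2
47 = 23×2 + 1
2 = 2×1 + 0
Since gcd(1513, 2538) = 1, back-substitute to write 1 as a combination:
1 = 47 − 23·2
1 = −23·49 + 24·47
1 = 24·488 − 239·49
1 = −239·1025 + 502·488
1 = 502·1513 − 741·1025
1 = −741·2538 + 1243·1513
So 1513·1243 ≡ 1 (mod 2538).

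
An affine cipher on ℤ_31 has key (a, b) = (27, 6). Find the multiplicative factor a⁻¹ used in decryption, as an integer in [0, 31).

23

Extended Euclidean algorithm:
31 = 1*27 + 4
27 = 6*4 + 3
4 = 1*3 + 1
3 = 3*1 + 0
The gcd is 1. Working backward:
1 = 4 − 3
1 = −27 + 7·4
1 = 7·31 − 8·27
Thus 27·(-8) ≡ 1 (mod 31); reducing, -8 mod 31 = 23.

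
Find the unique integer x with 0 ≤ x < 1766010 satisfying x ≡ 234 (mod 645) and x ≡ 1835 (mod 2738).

Write x = 234 + 645·k. Then 645·k ≡ 1835 − 234 ≡ 1601 (mod 2738).
Need 645⁻¹ mod 2738. Extended Euclid on (2738, 645):
2738 = 4×645 + 158
645 = 4×158 + 13
158 = 12×13 + 2
13 = 6×2 + 1
2 = 2×1 + 0
Back-substitute:
1 = 13 − 6·2
1 = −6·158 + 73·13
1 = 73·645 − 298·158
1 = −298·2738 + 1265·645
645⁻¹ ≡ 1265 (mod 2738), so k ≡ 1265·1601 ≡ 1883 (mod 2738).
x = 234 + 645·1883 = 1214769.

1214769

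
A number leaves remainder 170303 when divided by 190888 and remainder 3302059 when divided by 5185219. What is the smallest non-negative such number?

Write x = 170303 + 190888·k. Then 190888·k ≡ 3302059 − 170303 ≡ 3131756 (mod 5185219).
Need 190888⁻¹ mod 5185219. Extended Euclid on (5185219, 190888):
5185219 = 27×190888 + 31243
190888 = 6×31243 + 3430
31243 = 9×3430 + 373
3430 = 9×373 + 73
373 = 5×73 + 8
73 = 9×8 + 1
8 = 8×1 + 0
Back-substitute:
1 = 73 − 9·8
1 = −9·373 + 46·73
1 = 46·3430 − 423·373
1 = −423·31243 + 3853·3430
1 = 3853·190888 − 23541·31243
1 = −23541·5185219 + 639460·190888
190888⁻¹ ≡ 639460 (mod 5185219), so k ≡ 639460·3131756 ≡ 2594799 (mod 5185219).
x = 170303 + 190888·2594799 = 495316161815.

495316161815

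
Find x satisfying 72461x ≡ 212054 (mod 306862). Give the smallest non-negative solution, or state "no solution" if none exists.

60320

First find gcd(72461, 306862):
306862 = 4·72461 + 17018
72461 = 4·17018 + 4389
17018 = 3·4389 + 3851
4389 = 1·3851 + 538
3851 = 7·538 + 85
538 = 6·85 + 28
85 = 3·28 + 1
28 = 28·1 + 0
gcd = 1, so a unique solution mod 306862 exists.
Back-substitute for the Bézout coefficients:
1 = 85 − 3·28
1 = −3·538 + 19·85
1 = 19·3851 − 136·538
1 = −136·4389 + 155·3851
1 = 155·17018 − 601·4389
1 = −601·72461 + 2559·17018
1 = 2559·306862 − 10837·72461
So 72461·(-10837) ≡ 1 (mod 306862), giving 72461⁻¹ ≡ 296025.
x ≡ 72461⁻¹·212054 ≡ 296025·212054 ≡ 60320 (mod 306862).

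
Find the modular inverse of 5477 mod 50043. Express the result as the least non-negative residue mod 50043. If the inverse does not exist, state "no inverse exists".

gcd(50043, 5477) by repeated division:
50043 = 9×5477 + 750
5477 = 7×750 + 227
750 = 3×227 + 69
227 = 3×69 + 20
69 = 3×20 + 9
20 = 2×9 + 2
9 = 4×2 + 1
2 = 2×1 + 0
gcd = 1, so the inverse exists. Back-substitute:
1 = 9 − 4·2
1 = −4·20 + 9·9
1 = 9·69 − 31·20
1 = −31·227 + 102·69
1 = 102·750 − 337·227
1 = −337·5477 + 2461·750
1 = 2461·50043 − 22486·5477
Hence 5477⁻¹ ≡ -22486 ≡ 27557 (mod 50043).

27557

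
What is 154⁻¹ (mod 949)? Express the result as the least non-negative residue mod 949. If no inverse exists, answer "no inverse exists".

Extended Euclidean algorithm:
949 = 6·154 + 25
154 = 6·25 + 4
25 = 6·4 + 1
4 = 4·1 + 0
Since gcd(154, 949) = 1, back-substitute to write 1 as a combination:
1 = 25 − 6·4
1 = −6·154 + 37·25
1 = 37·949 − 228·154
Hence 154⁻¹ ≡ -228 ≡ 721 (mod 949).

721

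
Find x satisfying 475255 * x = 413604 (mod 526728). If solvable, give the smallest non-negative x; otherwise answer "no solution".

376140

First find gcd(475255, 526728):
526728 = 1*475255 + 51473
475255 = 9*51473 + 11998
51473 = 4*11998 + 3481
11998 = 3*3481 + 1555
3481 = 2*1555 + 371
1555 = 4*371 + 71
371 = 5*71 + 16
71 = 4*16 + 7
16 = 2*7 + 2
7 = 3*2 + 1
2 = 2*1 + 0
gcd = 1, so a unique solution mod 526728 exists.
Back-substitute for the Bézout coefficients:
1 = 7 − 3·2
1 = −3·16 + 7·7
1 = 7·71 − 31·16
1 = −31·371 + 162·71
1 = 162·1555 − 679·371
1 = −679·3481 + 1520·1555
1 = 1520·11998 − 5239·3481
1 = −5239·51473 + 22476·11998
1 = 22476·475255 − 207523·51473
1 = −207523·526728 + 229999·475255
So 475255·(229999) ≡ 1 (mod 526728), giving 475255⁻¹ ≡ 229999.
x ≡ 475255⁻¹·413604 ≡ 229999·413604 ≡ 376140 (mod 526728).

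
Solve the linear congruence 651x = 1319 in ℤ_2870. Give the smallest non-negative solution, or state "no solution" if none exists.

gcd(651, 2870):
2870 = 4·651 + 266
651 = 2·266 + 119
266 = 2·119 + 28
119 = 4·28 + 7
28 = 4·7 + 0
gcd = 7, but 7 ∤ 1319, so the congruence has no solution.

no solution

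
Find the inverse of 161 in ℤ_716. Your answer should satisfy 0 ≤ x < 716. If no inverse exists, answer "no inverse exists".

Apply the Euclidean algorithm to 716 and 161:
716 = 4·161 + 72
161 = 2·72 + 17
72 = 4·17 + 4
17 = 4·4 + 1
4 = 4·1 + 0
Since gcd(161, 716) = 1, back-substitute to write 1 as a combination:
1 = 17 − 4·4
1 = −4·72 + 17·17
1 = 17·161 − 38·72
1 = −38·716 + 169·161
So 161·169 ≡ 1 (mod 716).

169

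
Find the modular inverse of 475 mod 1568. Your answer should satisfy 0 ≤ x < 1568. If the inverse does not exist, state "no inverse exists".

307

gcd(1568, 475) by repeated division:
1568 = 3·475 + 143
475 = 3·143 + 46
143 = 3·46 + 5
46 = 9·5 + 1
5 = 5·1 + 0
gcd = 1, so the inverse exists. Back-substitute:
1 = 46 − 9·5
1 = −9·143 + 28·46
1 = 28·475 − 93·143
1 = −93·1568 + 307·475
So 475·307 ≡ 1 (mod 1568).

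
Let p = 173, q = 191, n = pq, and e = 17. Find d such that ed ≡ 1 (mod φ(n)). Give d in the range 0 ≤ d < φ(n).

26913

φ(n) = (p−1)(q−1) = 172·190 = 32680.
Need d with 17·d ≡ 1 (mod 32680). Apply the extended Euclidean algorithm:
32680 = 1922*17 + 6
17 = 2*6 + 5
6 = 1*5 + 1
5 = 5*1 + 0
Back-substitute:
1 = 6 − 5
1 = −17 + 3·6
1 = 3·32680 − 5767·17
So 17·(-5767) ≡ 1 (mod 32680), hence d ≡ -5767 ≡ 26913 (mod 32680).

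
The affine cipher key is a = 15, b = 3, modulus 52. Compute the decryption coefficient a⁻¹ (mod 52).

7

Apply the Euclidean algorithm to 52 and 15:
52 = 3·15 + 7
15 = 2·7 + 1
7 = 7·1 + 0
The gcd is 1. Working backward:
1 = 15 − 2·7
1 = −2·52 + 7·15
So 15·7 ≡ 1 (mod 52).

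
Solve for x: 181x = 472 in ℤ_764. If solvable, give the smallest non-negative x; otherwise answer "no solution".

First find gcd(181, 764):
764 = 4·181 + 40
181 = 4·40 + 21
40 = 1·21 + 19
21 = 1·19 + 2
19 = 9·2 + 1
2 = 2·1 + 0
gcd = 1, so a unique solution mod 764 exists.
Back-substitute for the Bézout coefficients:
1 = 19 − 9·2
1 = −9·21 + 10·19
1 = 10·40 − 19·21
1 = −19·181 + 86·40
1 = 86·764 − 363·181
So 181·(-363) ≡ 1 (mod 764), giving 181⁻¹ ≡ 401.
x ≡ 181⁻¹·472 ≡ 401·472 ≡ 564 (mod 764).

564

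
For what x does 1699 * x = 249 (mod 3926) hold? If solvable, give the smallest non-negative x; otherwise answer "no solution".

First find gcd(1699, 3926):
3926 = 2*1699 + 528
1699 = 3*528 + 115
528 = 4*115 + 68
115 = 1*68 + 47
68 = 1*47 + 21
47 = 2*21 + 5
21 = 4*5 + 1
5 = 5*1 + 0
gcd = 1, so a unique solution mod 3926 exists.
Back-substitute for the Bézout coefficients:
1 = 21 − 4·5
1 = −4·47 + 9·21
1 = 9·68 − 13·47
1 = −13·115 + 22·68
1 = 22·528 − 101·115
1 = −101·1699 + 325·528
1 = 325·3926 − 751·1699
So 1699·(-751) ≡ 1 (mod 3926), giving 1699⁻¹ ≡ 3175.
x ≡ 1699⁻¹·249 ≡ 3175·249 ≡ 1449 (mod 3926).

1449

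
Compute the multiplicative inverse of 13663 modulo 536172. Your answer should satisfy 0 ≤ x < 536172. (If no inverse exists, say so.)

Euclidean algorithm on 536172, 13663:
536172 = 39*13663 + 3315
13663 = 4*3315 + 403
3315 = 8*403 + 91
403 = 4*91 + 39
91 = 2*39 + 13
39 = 3*13 + 0
Since gcd = 13 > 1, 13663 is not a unit mod 536172.

no inverse exists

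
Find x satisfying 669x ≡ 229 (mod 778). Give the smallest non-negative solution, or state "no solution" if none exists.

First find gcd(669, 778):
778 = 1×669 + 109
669 = 6×109 + 15
109 = 7×15 + 4
15 = 3×4 + 3
4 = 1×3 + 1
3 = 3×1 + 0
gcd = 1, so a unique solution mod 778 exists.
Back-substitute for the Bézout coefficients:
1 = 4 − 3
1 = −15 + 4·4
1 = 4·109 − 29·15
1 = −29·669 + 178·109
1 = 178·778 − 207·669
So 669·(-207) ≡ 1 (mod 778), giving 669⁻¹ ≡ 571.
x ≡ 669⁻¹·229 ≡ 571·229 ≡ 55 (mod 778).

55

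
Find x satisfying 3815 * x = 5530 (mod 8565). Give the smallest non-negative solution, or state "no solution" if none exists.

First find gcd(3815, 8565):
8565 = 2·3815 + 935
3815 = 4·935 + 75
935 = 12·75 + 35
75 = 2·35 + 5
35 = 7·5 + 0
gcd = 5 and 5 | 5530, so solutions exist. Divide through by 5: 763x ≡ 1106 (mod 1713).
Now find 763⁻¹ mod 1713:
1713 = 2*763 + 187
763 = 4*187 + 15
187 = 12*15 + 7
15 = 2*7 + 1
7 = 7*1 + 0
Back-substitute:
1 = 15 − 2·7
1 = −2·187 + 25·15
1 = 25·763 − 102·187
1 = −102·1713 + 229·763
So 763⁻¹ ≡ 229 (mod 1713).
Then x ≡ 229·1106 ≡ 1463 (mod 1713); the smallest non-negative solution is x = 1463.

1463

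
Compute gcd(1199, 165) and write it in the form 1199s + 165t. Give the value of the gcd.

11

Euclidean algorithm:
1199 = 7×165 + 44
165 = 3×44 + 33
44 = 1×33 + 11
33 = 3×11 + 0
gcd(1199, 165) = 11.
Working backward:
11 = 44 − 33
11 = −165 + 4·44
11 = 4·1199 − 29·165
So 11 = (4)·1199 + (-29)·165.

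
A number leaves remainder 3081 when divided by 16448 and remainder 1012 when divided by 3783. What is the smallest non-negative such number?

6549385

Write x = 3081 + 16448·k. Then 16448·k ≡ 1012 − 3081 ≡ 1714 (mod 3783).
Need 16448⁻¹ mod 3783. Extended Euclid on (3783, 1316):
3783 = 2*1316 + 1151
1316 = 1*1151 + 165
1151 = 6*165 + 161
165 = 1*161 + 4
161 = 40*4 + 1
4 = 4*1 + 0
Back-substitute:
1 = 161 − 40·4
1 = −40·165 + 41·161
1 = 41·1151 − 286·165
1 = −286·1316 + 327·1151
1 = 327·3783 − 940·1316
16448⁻¹ ≡ 2843 (mod 3783), so k ≡ 2843·1714 ≡ 398 (mod 3783).
x = 3081 + 16448·398 = 6549385.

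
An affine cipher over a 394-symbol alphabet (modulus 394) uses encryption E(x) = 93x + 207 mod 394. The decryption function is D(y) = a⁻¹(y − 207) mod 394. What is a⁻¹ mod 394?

Run Euclid on (394, 93):
394 = 4·93 + 22
93 = 4·22 + 5
22 = 4·5 + 2
5 = 2·2 + 1
2 = 2·1 + 0
Since gcd(93, 394) = 1, back-substitute to write 1 as a combination:
1 = 5 − 2·2
1 = −2·22 + 9·5
1 = 9·93 − 38·22
1 = −38·394 + 161·93
So 93·161 ≡ 1 (mod 394).

161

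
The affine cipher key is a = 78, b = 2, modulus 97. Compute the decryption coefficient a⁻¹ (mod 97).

gcd(97, 78) by repeated division:
97 = 1·78 + 19
78 = 4·19 + 2
19 = 9·2 + 1
2 = 2·1 + 0
gcd = 1, so the inverse exists. Back-substitute:
1 = 19 − 9·2
1 = −9·78 + 37·19
1 = 37·97 − 46·78
Hence 78⁻¹ ≡ -46 ≡ 51 (mod 97).

51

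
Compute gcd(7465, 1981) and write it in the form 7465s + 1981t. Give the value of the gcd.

1

Repeated division:
7465 = 3*1981 + 1522
1981 = 1*1522 + 459
1522 = 3*459 + 145
459 = 3*145 + 24
145 = 6*24 + 1
24 = 24*1 + 0
gcd(7465, 1981) = 1.
Back-substituting:
1 = 145 − 6·24
1 = −6·459 + 19·145
1 = 19·1522 − 63·459
1 = −63·1981 + 82·1522
1 = 82·7465 − 309·1981
So 1 = (82)·7465 + (-309)·1981.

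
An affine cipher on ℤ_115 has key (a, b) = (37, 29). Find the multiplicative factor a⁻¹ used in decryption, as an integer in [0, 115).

28

Apply the Euclidean algorithm to 115 and 37:
115 = 3*37 + 4
37 = 9*4 + 1
4 = 4*1 + 0
The gcd is 1. Working backward:
1 = 37 − 9·4
1 = −9·115 + 28·37
So 37·28 ≡ 1 (mod 115).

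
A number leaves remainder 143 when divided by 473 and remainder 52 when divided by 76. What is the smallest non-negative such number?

8184

Write x = 143 + 473·k. Then 473·k ≡ 52 − 143 ≡ 61 (mod 76).
Need 473⁻¹ mod 76. Extended Euclid on (76, 17):
76 = 4×17 + 8
17 = 2×8 + 1
8 = 8×1 + 0
Back-substitute:
1 = 17 − 2·8
1 = −2·76 + 9·17
473⁻¹ ≡ 9 (mod 76), so k ≡ 9·61 ≡ 17 (mod 76).
x = 143 + 473·17 = 8184.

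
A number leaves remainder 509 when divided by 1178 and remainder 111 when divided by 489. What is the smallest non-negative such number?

Write x = 509 + 1178·k. Then 1178·k ≡ 111 − 509 ≡ 91 (mod 489).
Need 1178⁻¹ mod 489. Extended Euclid on (489, 200):
489 = 2*200 + 89
200 = 2*89 + 22
89 = 4*22 + 1
22 = 22*1 + 0
Back-substitute:
1 = 89 − 4·22
1 = −4·200 + 9·89
1 = 9·489 − 22·200
1178⁻¹ ≡ 467 (mod 489), so k ≡ 467·91 ≡ 443 (mod 489).
x = 509 + 1178·443 = 522363.

522363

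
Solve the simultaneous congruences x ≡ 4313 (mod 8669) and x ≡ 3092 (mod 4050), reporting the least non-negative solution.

Write x = 4313 + 8669·k. Then 8669·k ≡ 3092 − 4313 ≡ 2829 (mod 4050).
Need 8669⁻¹ mod 4050. Extended Euclid on (4050, 569):
4050 = 7·569 + 67
569 = 8·67 + 33
67 = 2·33 + 1
33 = 33·1 + 0
Back-substitute:
1 = 67 − 2·33
1 = −2·569 + 17·67
1 = 17·4050 − 121·569
8669⁻¹ ≡ 3929 (mod 4050), so k ≡ 3929·2829 ≡ 1941 (mod 4050).
x = 4313 + 8669·1941 = 16830842.

16830842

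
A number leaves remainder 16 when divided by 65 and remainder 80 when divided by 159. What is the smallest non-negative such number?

Write x = 16 + 65·k. Then 65·k ≡ 80 − 16 ≡ 64 (mod 159).
Need 65⁻¹ mod 159. Extended Euclid on (159, 65):
159 = 2*65 + 29
65 = 2*29 + 7
29 = 4*7 + 1
7 = 7*1 + 0
Back-substitute:
1 = 29 − 4·7
1 = −4·65 + 9·29
1 = 9·159 − 22·65
65⁻¹ ≡ 137 (mod 159), so k ≡ 137·64 ≡ 23 (mod 159).
x = 16 + 65·23 = 1511.

1511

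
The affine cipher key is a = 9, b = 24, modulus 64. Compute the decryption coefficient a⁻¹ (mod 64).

57

gcd(64, 9) by repeated division:
64 = 7*9 + 1
9 = 9*1 + 0
The gcd is 1. Working backward:
1 = 64 − 7·9
Thus 9·(-7) ≡ 1 (mod 64); reducing, -7 mod 64 = 57.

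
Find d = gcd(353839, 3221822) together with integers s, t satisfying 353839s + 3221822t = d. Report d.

Repeated division:
3221822 = 9*353839 + 37271
353839 = 9*37271 + 18400
37271 = 2*18400 + 471
18400 = 39*471 + 31
471 = 15*31 + 6
31 = 5*6 + 1
6 = 6*1 + 0
gcd(353839, 3221822) = 1.
Express as a combination:
1 = 31 − 5·6
1 = −5·471 + 76·31
1 = 76·18400 − 2969·471
1 = −2969·37271 + 6014·18400
1 = 6014·353839 − 57095·37271
1 = −57095·3221822 + 519869·353839
So 1 = (-57095)·3221822 + (519869)·353839.

1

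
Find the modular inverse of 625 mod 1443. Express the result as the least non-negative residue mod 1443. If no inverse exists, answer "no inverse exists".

157

Run Euclid on (1443, 625):
1443 = 2·625 + 193
625 = 3·193 + 46
193 = 4·46 + 9
46 = 5·9 + 1
9 = 9·1 + 0
The gcd is 1. Working backward:
1 = 46 − 5·9
1 = −5·193 + 21·46
1 = 21·625 − 68·193
1 = −68·1443 + 157·625
So 625·157 ≡ 1 (mod 1443).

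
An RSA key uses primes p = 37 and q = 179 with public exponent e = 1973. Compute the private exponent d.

φ(n) = (p−1)(q−1) = 36·178 = 6408.
Need d with 1973·d ≡ 1 (mod 6408). Apply the extended Euclidean algorithm:
6408 = 3·1973 + 489
1973 = 4·489 + 17
489 = 28·17 + 13
17 = 1·13 + 4
13 = 3·4 + 1
4 = 4·1 + 0
Back-substitute:
1 = 13 − 3·4
1 = −3·17 + 4·13
1 = 4·489 − 115·17
1 = −115·1973 + 464·489
1 = 464·6408 − 1507·1973
So 1973·(-1507) ≡ 1 (mod 6408), hence d ≡ -1507 ≡ 4901 (mod 6408).

4901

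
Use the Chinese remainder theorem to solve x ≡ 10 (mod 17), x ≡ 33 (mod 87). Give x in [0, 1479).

Write x = 10 + 17·k. Then 17·k ≡ 33 − 10 ≡ 23 (mod 87).
Need 17⁻¹ mod 87. Extended Euclid on (87, 17):
87 = 5×17 + 2
17 = 8×2 + 1
2 = 2×1 + 0
Back-substitute:
1 = 17 − 8·2
1 = −8·87 + 41·17
17⁻¹ ≡ 41 (mod 87), so k ≡ 41·23 ≡ 73 (mod 87).
x = 10 + 17·73 = 1251.

1251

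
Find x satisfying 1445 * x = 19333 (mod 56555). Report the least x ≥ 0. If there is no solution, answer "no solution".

gcd(1445, 56555):
56555 = 39·1445 + 200
1445 = 7·200 + 45
200 = 4·45 + 20
45 = 2·20 + 5
20 = 4·5 + 0
gcd = 5, but 5 ∤ 19333, so the congruence has no solution.

no solution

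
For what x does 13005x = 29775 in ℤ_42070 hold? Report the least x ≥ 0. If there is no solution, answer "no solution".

First find gcd(13005, 42070):
42070 = 3*13005 + 3055
13005 = 4*3055 + 785
3055 = 3*785 + 700
785 = 1*700 + 85
700 = 8*85 + 20
85 = 4*20 + 5
20 = 4*5 + 0
gcd = 5 and 5 | 29775, so solutions exist. Divide through by 5: 2601x ≡ 5955 (mod 8414).
Now find 2601⁻¹ mod 8414:
8414 = 3·2601 + 611
2601 = 4·611 + 157
611 = 3·157 + 140
157 = 1·140 + 17
140 = 8·17 + 4
17 = 4·4 + 1
4 = 4·1 + 0
Back-substitute:
1 = 17 − 4·4
1 = −4·140 + 33·17
1 = 33·157 − 37·140
1 = −37·611 + 144·157
1 = 144·2601 − 613·611
1 = −613·8414 + 1983·2601
So 2601⁻¹ ≡ 1983 (mod 8414).
Then x ≡ 1983·5955 ≡ 3923 (mod 8414); the smallest non-negative solution is x = 3923.

3923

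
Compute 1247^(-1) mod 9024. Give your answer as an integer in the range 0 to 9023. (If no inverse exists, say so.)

8351

Run Euclid on (9024, 1247):
9024 = 7×1247 + 295
1247 = 4×295 + 67
295 = 4×67 + 27
67 = 2×27 + 13
27 = 2×13 + 1
13 = 13×1 + 0
Since gcd(1247, 9024) = 1, back-substitute to write 1 as a combination:
1 = 27 − 2·13
1 = −2·67 + 5·27
1 = 5·295 − 22·67
1 = −22·1247 + 93·295
1 = 93·9024 − 673·1247
Hence 1247⁻¹ ≡ -673 ≡ 8351 (mod 9024).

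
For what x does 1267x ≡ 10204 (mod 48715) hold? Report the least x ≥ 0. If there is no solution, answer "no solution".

23462

First find gcd(1267, 48715):
48715 = 38·1267 + 569
1267 = 2·569 + 129
569 = 4·129 + 53
129 = 2·53 + 23
53 = 2·23 + 7
23 = 3·7 + 2
7 = 3·2 + 1
2 = 2·1 + 0
gcd = 1, so a unique solution mod 48715 exists.
Back-substitute for the Bézout coefficients:
1 = 7 − 3·2
1 = −3·23 + 10·7
1 = 10·53 − 23·23
1 = −23·129 + 56·53
1 = 56·569 − 247·129
1 = −247·1267 + 550·569
1 = 550·48715 − 21147·1267
So 1267·(-21147) ≡ 1 (mod 48715), giving 1267⁻¹ ≡ 27568.
x ≡ 1267⁻¹·10204 ≡ 27568·10204 ≡ 23462 (mod 48715).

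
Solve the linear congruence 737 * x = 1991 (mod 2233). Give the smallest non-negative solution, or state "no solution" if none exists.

First find gcd(737, 2233):
2233 = 3*737 + 22
737 = 33*22 + 11
22 = 2*11 + 0
gcd = 11 and 11 | 1991, so solutions exist. Divide through by 11: 67x ≡ 181 (mod 203).
Now find 67⁻¹ mod 203:
203 = 3*67 + 2
67 = 33*2 + 1
2 = 2*1 + 0
Back-substitute:
1 = 67 − 33·2
1 = −33·203 + 100·67
So 67⁻¹ ≡ 100 (mod 203).
Then x ≡ 100·181 ≡ 33 (mod 203); the smallest non-negative solution is x = 33.

33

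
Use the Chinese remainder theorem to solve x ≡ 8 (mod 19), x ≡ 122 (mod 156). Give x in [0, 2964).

Write x = 8 + 19·k. Then 19·k ≡ 122 − 8 ≡ 114 (mod 156).
Need 19⁻¹ mod 156. Extended Euclid on (156, 19):
156 = 8×19 + 4
19 = 4×4 + 3
4 = 1×3 + 1
3 = 3×1 + 0
Back-substitute:
1 = 4 − 3
1 = −19 + 5·4
1 = 5·156 − 41·19
19⁻¹ ≡ 115 (mod 156), so k ≡ 115·114 ≡ 6 (mod 156).
x = 8 + 19·6 = 122.

122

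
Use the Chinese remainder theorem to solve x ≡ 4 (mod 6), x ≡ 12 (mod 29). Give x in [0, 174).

Write x = 4 + 6·k. Then 6·k ≡ 12 − 4 ≡ 8 (mod 29).
Need 6⁻¹ mod 29. Extended Euclid on (29, 6):
29 = 4*6 + 5
6 = 1*5 + 1
5 = 5*1 + 0
Back-substitute:
1 = 6 − 5
1 = −29 + 5·6
6⁻¹ ≡ 5 (mod 29), so k ≡ 5·8 ≡ 11 (mod 29).
x = 4 + 6·11 = 70.

70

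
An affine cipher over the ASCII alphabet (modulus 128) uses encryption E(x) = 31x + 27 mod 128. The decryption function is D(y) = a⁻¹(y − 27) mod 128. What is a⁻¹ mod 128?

95

Run Euclid on (128, 31):
128 = 4*31 + 4
31 = 7*4 + 3
4 = 1*3 + 1
3 = 3*1 + 0
The gcd is 1. Working backward:
1 = 4 − 3
1 = −31 + 8·4
1 = 8·128 − 33·31
So 31·(-33) ≡ 1 (mod 128), and -33 ≡ 95 (mod 128).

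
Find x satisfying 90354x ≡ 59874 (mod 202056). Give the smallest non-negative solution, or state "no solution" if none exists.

29061

First find gcd(90354, 202056):
202056 = 2×90354 + 21348
90354 = 4×21348 + 4962
21348 = 4×4962 + 1500
4962 = 3×1500 + 462
1500 = 3×462 + 114
462 = 4×114 + 6
114 = 19×6 + 0
gcd = 6 and 6 | 59874, so solutions exist. Divide through by 6: 15059x ≡ 9979 (mod 33676).
Now find 15059⁻¹ mod 33676:
33676 = 2·15059 + 3558
15059 = 4·3558 + 827
3558 = 4·827 + 250
827 = 3·250 + 77
250 = 3·77 + 19
77 = 4·19 + 1
19 = 19·1 + 0
Back-substitute:
1 = 77 − 4·19
1 = −4·250 + 13·77
1 = 13·827 − 43·250
1 = −43·3558 + 185·827
1 = 185·15059 − 783·3558
1 = −783·33676 + 1751·15059
So 15059⁻¹ ≡ 1751 (mod 33676).
Then x ≡ 1751·9979 ≡ 29061 (mod 33676); the smallest non-negative solution is x = 29061.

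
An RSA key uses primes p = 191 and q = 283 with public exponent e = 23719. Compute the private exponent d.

4039

φ(n) = (p−1)(q−1) = 190·282 = 53580.
Need d with 23719·d ≡ 1 (mod 53580). Apply the extended Euclidean algorithm:
53580 = 2·23719 + 6142
23719 = 3·6142 + 5293
6142 = 1·5293 + 849
5293 = 6·849 + 199
849 = 4·199 + 53
199 = 3·53 + 40
53 = 1·40 + 13
40 = 3·13 + 1
13 = 13·1 + 0
Back-substitute:
1 = 40 − 3·13
1 = −3·53 + 4·40
1 = 4·199 − 15·53
1 = −15·849 + 64·199
1 = 64·5293 − 399·849
1 = −399·6142 + 463·5293
1 = 463·23719 − 1788·6142
1 = −1788·53580 + 4039·23719
So 23719·4039 ≡ 1 (mod 53580), hence d = 4039.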